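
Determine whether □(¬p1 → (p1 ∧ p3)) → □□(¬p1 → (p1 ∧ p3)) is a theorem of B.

No, not valid

Tableau for the negation ¬(□(¬p1 → (p1 ∧ p3)) → □□(¬p1 → (p1 ∧ p3))):
1. ¬(□(¬p1 → (p1 ∧ p3)) → □□(¬p1 → (p1 ∧ p3))), w0
2. □(¬p1 → (p1 ∧ p3)), w0   [¬→-rule on 1]
3. ¬□□(¬p1 → (p1 ∧ p3)), w0   [¬→-rule on 1]
4. ¬p1 → (p1 ∧ p3), w0   [□-rule on 2 via w0Rw0]
5. p1 ∧ p3, w0   [→-rule on 4 (branches; this branch)]
6. p1, w0   [∧-rule on 5]
7. p3, w0   [∧-rule on 5]
8. ¬□(¬p1 → (p1 ∧ p3)), w1   [¬□-rule on 3: fresh world w1, w0Rw1]
9. ¬p1 → (p1 ∧ p3), w1   [□-rule on 2 via w0Rw1]
10. p1 ∧ p3, w1   [→-rule on 9 (branches; this branch)]
11. p1, w1   [∧-rule on 10]
12. p3, w1   [∧-rule on 10]
13. ¬(¬p1 → (p1 ∧ p3)), w2   [¬□-rule on 8: fresh world w2, w1Rw2]
14. ¬p1, w2   [¬→-rule on 13]
15. ¬(p1 ∧ p3), w2   [¬→-rule on 13]
16. ¬p3, w2   [¬∧-rule on 15 (branches; this branch)]
Accessibility: w0Rw0, w0Rw1, w1Rw0, w1Rw1, w1Rw2, w2Rw1, w2Rw2
The negation has an open branch (countermodel exists).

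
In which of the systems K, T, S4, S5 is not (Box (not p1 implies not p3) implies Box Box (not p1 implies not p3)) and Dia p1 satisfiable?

S4-tableau for the formula:
1. not (Box (not p1 implies not p3) implies Box Box (not p1 implies not p3)) and Dia p1, 0
2. not (Box (not p1 implies not p3) implies Box Box (not p1 implies not p3)), 0
3. Dia p1, 0
4. Box (not p1 implies not p3), 0
5. not Box Box (not p1 implies not p3), 0
6. not p1 implies not p3, 0
7. not p3, 0
8. p1, 1
9. not p1 implies not p3, 1
10. not p3, 1
11. not Box (not p1 implies not p3), 2
12. not p1 implies not p3, 2
13. not p3, 2
14. not (not p1 implies not p3), 3
15. not p1, 3
16. p3, 3
17. not p1 implies not p3, 3
18. not p3, 3
Accessibility: 0R0, 0R1, 0R2, 0R3, 1R1, 2R2, 2R3, 3R3
Branch closes: p3 and not p3 both at 3.
Every branch closes (one shown): unsatisfiable in S4, hence also in S5 (every S5-frame is an S4-frame).
T-tableau for the formula:
1. not (Box (not p1 implies not p3) implies Box Box (not p1 implies not p3)) and Dia p1, 0
2. not (Box (not p1 implies not p3) implies Box Box (not p1 implies not p3)), 0
3. Dia p1, 0
4. Box (not p1 implies not p3), 0
5. not Box Box (not p1 implies not p3), 0
6. not p1 implies not p3, 0
7. not p3, 0
8. p1, 1
9. not p1 implies not p3, 1
10. not p3, 1
11. not Box (not p1 implies not p3), 2
12. not p1 implies not p3, 2
13. not p3, 2
14. not (not p1 implies not p3), 3
15. not p1, 3
16. p3, 3
Accessibility: 0R0, 0R1, 0R2, 1R1, 2R2, 2R3, 3R3
Complete open branch: satisfiable in T, hence also in K (this T-model is also a K-model).

K, T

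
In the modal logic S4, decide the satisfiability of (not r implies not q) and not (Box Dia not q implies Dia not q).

1. (not r implies not q) and not (Box Dia not q implies Dia not q), w0
2. not r implies not q, w0   [and-rule on 1]
3. not (Box Dia not q implies Dia not q), w0   [and-rule on 1]
4. Box Dia not q, w0   [neg-implies-rule on 3]
5. not Dia not q, w0   [neg-implies-rule on 3]
6. Dia not q, w0   [Box-rule on 4 via w0Rw0]
7. q, w0   [neg-Dia-rule on 5 via w0Rw0]
8. r, w0   [implies-rule on 2 (branches; this branch)]
9. not q, w1   [Dia-rule on 6: fresh world w1, w0Rw1]
10. Dia not q, w1   [Box-rule on 4 via w0Rw1]
11. q, w1   [neg-Dia-rule on 5 via w0Rw1]
Accessibility: w0Rw0, w0Rw1, w1Rw1
Branch closes: q and not q both at w1.
All branches of the tableau close; one closing branch shown above.

Unsatisfiable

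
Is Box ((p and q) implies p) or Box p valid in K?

Tableau for the negation not (Box ((p and q) implies p) or Box p):
1. not (Box ((p and q) implies p) or Box p), 0
2. not Box ((p and q) implies p), 0   [neg-or-rule on 1]
3. not Box p, 0   [neg-or-rule on 1]
4. not ((p and q) implies p), 1   [neg-Box-rule on 2: fresh world 1, 0R1]
5. p and q, 1   [neg-implies-rule on 4]
6. not p, 1   [neg-implies-rule on 4]
7. p, 1   [and-rule on 5]
8. q, 1   [and-rule on 5]
Accessibility: 0R1
Branch closes: p and not p both at 1.
Every branch of the negation's tableau closes; the branch above is one of them.

Valid in K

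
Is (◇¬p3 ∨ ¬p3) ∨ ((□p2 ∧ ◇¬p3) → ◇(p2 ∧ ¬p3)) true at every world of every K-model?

Tableau for the negation ¬((◇¬p3 ∨ ¬p3) ∨ ((□p2 ∧ ◇¬p3) → ◇(p2 ∧ ¬p3))):
1. ¬((◇¬p3 ∨ ¬p3) ∨ ((□p2 ∧ ◇¬p3) → ◇(p2 ∧ ¬p3))), 0
2. ¬(◇¬p3 ∨ ¬p3), 0   [¬∨-rule on 1]
3. ¬((□p2 ∧ ◇¬p3) → ◇(p2 ∧ ¬p3)), 0   [¬∨-rule on 1]
4. ¬◇¬p3, 0   [¬∨-rule on 2]
5. p3, 0   [¬∨-rule on 2]
6. □p2 ∧ ◇¬p3, 0   [¬→-rule on 3]
7. ¬◇(p2 ∧ ¬p3), 0   [¬→-rule on 3]
8. □p2, 0   [∧-rule on 6]
9. ◇¬p3, 0   [∧-rule on 6]
10. ¬p3, 1   [◇-rule on 9: fresh world 1, 0R1]
11. p3, 1   [¬◇-rule on 4 via 0R1]
Accessibility: 0R1
Branch closes: p3 and ¬p3 both at 1.
All branches of the negation close; one closing branch shown above.

Valid in K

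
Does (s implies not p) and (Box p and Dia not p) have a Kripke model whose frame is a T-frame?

Unsatisfiable (every branch closes)

1. (s implies not p) and (Box p and Dia not p), 0
2. s implies not p, 0   [and-rule on 1]
3. Box p and Dia not p, 0   [and-rule on 1]
4. Box p, 0   [and-rule on 3]
5. Dia not p, 0   [and-rule on 3]
6. p, 0   [Box-rule on 4 via 0R0]
7. not s, 0   [implies-rule on 2 (branches; this branch)]
8. not p, 1   [Dia-rule on 5: fresh world 1, 0R1]
9. p, 1   [Box-rule on 4 via 0R1]
Accessibility: 0R0, 0R1, 1R1
Branch closes: p and not p both at 1.
All branches of the tableau close; one closing branch shown above.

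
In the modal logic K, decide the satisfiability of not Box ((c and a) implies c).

1. not Box ((c and a) implies c), 0
2. not ((c and a) implies c), 1
3. c and a, 1
4. not c, 1
5. c, 1
6. a, 1
Accessibility: 0R1
Branch closes: c and not c both at 1.
(One branch shown.) All branches close.

No, unsatisfiable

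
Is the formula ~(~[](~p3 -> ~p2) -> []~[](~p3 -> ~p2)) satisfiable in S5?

No, unsatisfiable

1. ~(~[](~p3 -> ~p2) -> []~[](~p3 -> ~p2)), w0
2. ~[](~p3 -> ~p2), w0
3. ~[]~[](~p3 -> ~p2), w0
4. ~(~p3 -> ~p2), w1
5. ~p3, w1
6. p2, w1
7. [](~p3 -> ~p2), w2
8. ~p3 -> ~p2, w0
9. ~p3 -> ~p2, w1
10. ~p3 -> ~p2, w2
11. ~p2, w0
12. ~p2, w1
Accessibility: w0Rw0, w0Rw1, w0Rw2, w1Rw0, w1Rw1, w1Rw2, w2Rw0, w2Rw1, w2Rw2
Branch closes: p2 and ~p2 both at w1.
Every branch closes; the branch above is one of them.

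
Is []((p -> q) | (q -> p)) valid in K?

Tableau for the negation ~[]((p -> q) | (q -> p)):
1. ~[]((p -> q) | (q -> p)), w0
2. ~((p -> q) | (q -> p)), w1
3. ~(p -> q), w1
4. ~(q -> p), w1
5. p, w1
6. ~q, w1
7. q, w1
8. ~p, w1
Accessibility: w0Rw1
Branch closes: q and ~q both at w1.
Every branch of the negation's tableau closes; the branch above is one of them.

Yes, valid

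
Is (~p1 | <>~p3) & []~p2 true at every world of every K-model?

Tableau for the negation ~((~p1 | <>~p3) & []~p2):
1. ~((~p1 | <>~p3) & []~p2), w0
2. ~[]~p2, w0
3. p2, w1
Accessibility: w0Rw1
The negation has an open branch (countermodel exists).

No, not valid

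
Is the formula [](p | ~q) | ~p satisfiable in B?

1. [](p | ~q) | ~p, u
2. ~p, u
Accessibility: uRu

Satisfiable (open branch found)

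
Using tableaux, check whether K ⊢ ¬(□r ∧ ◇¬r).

Valid in K

Tableau for the negation □r ∧ ◇¬r:
1. □r ∧ ◇¬r, w0
2. □r, w0
3. ◇¬r, w0
4. ¬r, w1
5. r, w1
Accessibility: w0Rw1
Branch closes: r and ¬r both at w1.
All branches of the negation close; one closing branch shown above.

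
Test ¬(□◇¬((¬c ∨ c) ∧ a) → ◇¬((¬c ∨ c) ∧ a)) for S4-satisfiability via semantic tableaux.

1. ¬(□◇¬((¬c ∨ c) ∧ a) → ◇¬((¬c ∨ c) ∧ a)), u
2. □◇¬((¬c ∨ c) ∧ a), u
3. ¬◇¬((¬c ∨ c) ∧ a), u
4. ◇¬((¬c ∨ c) ∧ a), u
5. (¬c ∨ c) ∧ a, u
6. ¬c ∨ c, u
7. a, u
8. c, u
9. ¬((¬c ∨ c) ∧ a), v
10. ◇¬((¬c ∨ c) ∧ a), v
11. (¬c ∨ c) ∧ a, v
12. ¬c ∨ c, v
13. a, v
14. ¬(¬c ∨ c), v
15. c, v
16. ¬c, v
Accessibility: uRu, uRv, vRv
Branch closes: c and ¬c both at v.
(One branch shown.) All branches close.

Unsatisfiable (every branch closes)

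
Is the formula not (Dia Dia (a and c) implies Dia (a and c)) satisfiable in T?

Yes, satisfiable

1. not (Dia Dia (a and c) implies Dia (a and c)), w0
2. Dia Dia (a and c), w0
3. not Dia (a and c), w0
4. not (a and c), w0
5. not c, w0
6. Dia (a and c), w1
7. not (a and c), w1
8. not c, w1
9. a and c, w2
10. a, w2
11. c, w2
Accessibility: w0Rw0, w0Rw1, w1Rw1, w1Rw2, w2Rw2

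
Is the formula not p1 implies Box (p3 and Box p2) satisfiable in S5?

1. not p1 implies Box (p3 and Box p2), w0
2. Box (p3 and Box p2), w0   [implies-rule on 1 (branches; this branch)]
3. p3 and Box p2, w0   [Box-rule on 2 via w0Rw0]
4. p3, w0   [and-rule on 3]
5. Box p2, w0   [and-rule on 3]
6. p2, w0   [Box-rule on 5 via w0Rw0]
Accessibility: w0Rw0

Yes, satisfiable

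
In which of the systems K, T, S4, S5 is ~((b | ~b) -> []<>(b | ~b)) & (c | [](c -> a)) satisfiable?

K-tableau for the formula:
1. ~((b | ~b) -> []<>(b | ~b)) & (c | [](c -> a)), w0
2. ~((b | ~b) -> []<>(b | ~b)), w0
3. c | [](c -> a), w0
4. b | ~b, w0
5. ~[]<>(b | ~b), w0
6. [](c -> a), w0
7. ~b, w0
8. ~<>(b | ~b), w1
9. c -> a, w1
10. a, w1
Accessibility: w0Rw1
Complete open branch: satisfiable in K.
T-tableau for the formula:
1. ~((b | ~b) -> []<>(b | ~b)) & (c | [](c -> a)), w0
2. ~((b | ~b) -> []<>(b | ~b)), w0
3. c | [](c -> a), w0
4. b | ~b, w0
5. ~[]<>(b | ~b), w0
6. [](c -> a), w0
7. c -> a, w0
8. ~b, w0
9. a, w0
10. ~<>(b | ~b), w1
11. c -> a, w1
12. ~(b | ~b), w1
13. ~b, w1
14. b, w1
Accessibility: w0Rw0, w0Rw1, w1Rw1
Branch closes: b and ~b both at w1.
Every branch closes (one shown): unsatisfiable in T, hence also in S4, S5 (every S4/S5-frame is a T-frame).

K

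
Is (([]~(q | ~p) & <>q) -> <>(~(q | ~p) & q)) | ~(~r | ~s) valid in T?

Valid

Tableau for the negation ~((([]~(q | ~p) & <>q) -> <>(~(q | ~p) & q)) | ~(~r | ~s)):
1. ~((([]~(q | ~p) & <>q) -> <>(~(q | ~p) & q)) | ~(~r | ~s)), u
2. ~(([]~(q | ~p) & <>q) -> <>(~(q | ~p) & q)), u
3. ~r | ~s, u
4. []~(q | ~p) & <>q, u
5. ~<>(~(q | ~p) & q), u
6. []~(q | ~p), u
7. <>q, u
8. ~(~(q | ~p) & q), u
9. ~(q | ~p), u
10. ~q, u
11. p, u
12. ~s, u
13. q, v
14. ~(~(q | ~p) & q), v
15. ~(q | ~p), v
16. ~q, v
17. p, v
Accessibility: uRu, uRv, vRv
Branch closes: q and ~q both at v.
All branches of the negation close; one closing branch shown above.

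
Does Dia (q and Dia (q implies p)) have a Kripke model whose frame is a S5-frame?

Satisfiable

1. Dia (q and Dia (q implies p)), u
2. q and Dia (q implies p), v   [Dia-rule on 1: fresh world v, uRv]
3. q, v   [and-rule on 2]
4. Dia (q implies p), v   [and-rule on 2]
5. q implies p, w   [Dia-rule on 4: fresh world w, vRw]
6. p, w   [implies-rule on 5 (branches; this branch)]
Accessibility: uRu, uRv, uRw, vRu, vRv, vRw, wRu, wRv, wRw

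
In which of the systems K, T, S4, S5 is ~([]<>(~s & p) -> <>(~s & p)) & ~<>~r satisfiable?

K-tableau for the formula:
1. ~([]<>(~s & p) -> <>(~s & p)) & ~<>~r, u
2. ~([]<>(~s & p) -> <>(~s & p)), u   [&-rule on 1]
3. ~<>~r, u   [&-rule on 1]
4. []<>(~s & p), u   [~->-rule on 2]
5. ~<>(~s & p), u   [~->-rule on 2]
Complete open branch: satisfiable in K.
T-tableau for the formula:
1. ~([]<>(~s & p) -> <>(~s & p)) & ~<>~r, u
2. ~([]<>(~s & p) -> <>(~s & p)), u   [&-rule on 1]
3. ~<>~r, u   [&-rule on 1]
4. []<>(~s & p), u   [~->-rule on 2]
5. ~<>(~s & p), u   [~->-rule on 2]
6. r, u   [~<>-rule on 3 via uRu]
7. <>(~s & p), u   [[]-rule on 4 via uRu]
8. ~(~s & p), u   [~<>-rule on 5 via uRu]
9. ~p, u   [~&-rule on 8 (branches; this branch)]
10. ~s & p, v   [<>-rule on 7: fresh world v, uRv]
11. ~s, v   [&-rule on 10]
12. p, v   [&-rule on 10]
13. r, v   [~<>-rule on 3 via uRv]
14. <>(~s & p), v   [[]-rule on 4 via uRv]
15. ~(~s & p), v   [~<>-rule on 5 via uRv]
16. ~p, v   [~&-rule on 15 (branches; this branch)]
Accessibility: uRu, uRv, vRv
Branch closes: p and ~p both at v.
Every branch closes (one shown): unsatisfiable in T, hence also in S4, S5 (every S4/S5-frame is a T-frame).

K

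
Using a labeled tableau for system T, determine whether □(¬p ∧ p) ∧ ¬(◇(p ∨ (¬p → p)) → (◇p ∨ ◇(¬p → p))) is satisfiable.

Unsatisfiable

1. □(¬p ∧ p) ∧ ¬(◇(p ∨ (¬p → p)) → (◇p ∨ ◇(¬p → p))), w0
2. □(¬p ∧ p), w0   [∧-rule on 1]
3. ¬(◇(p ∨ (¬p → p)) → (◇p ∨ ◇(¬p → p))), w0   [∧-rule on 1]
4. ◇(p ∨ (¬p → p)), w0   [¬→-rule on 3]
5. ¬(◇p ∨ ◇(¬p → p)), w0   [¬→-rule on 3]
6. ¬◇p, w0   [¬∨-rule on 5]
7. ¬◇(¬p → p), w0   [¬∨-rule on 5]
8. ¬p ∧ p, w0   [□-rule on 2 via w0Rw0]
9. ¬p, w0   [∧-rule on 8]
10. p, w0   [∧-rule on 8]
Accessibility: w0Rw0
Branch closes: p and ¬p both at w0.
(One branch shown.) All branches close.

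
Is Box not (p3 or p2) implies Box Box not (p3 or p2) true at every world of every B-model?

Tableau for the negation not (Box not (p3 or p2) implies Box Box not (p3 or p2)):
1. not (Box not (p3 or p2) implies Box Box not (p3 or p2)), u
2. Box not (p3 or p2), u   [neg-implies-rule on 1]
3. not Box Box not (p3 or p2), u   [neg-implies-rule on 1]
4. not (p3 or p2), u   [Box-rule on 2 via uRu]
5. not p3, u   [neg-or-rule on 4]
6. not p2, u   [neg-or-rule on 4]
7. not Box not (p3 or p2), v   [neg-Box-rule on 3: fresh world v, uRv]
8. not (p3 or p2), v   [Box-rule on 2 via uRv]
9. not p3, v   [neg-or-rule on 8]
10. not p2, v   [neg-or-rule on 8]
11. p3 or p2, w   [neg-Box-rule on 7: fresh world w, vRw]
12. p2, w   [or-rule on 11 (branches; this branch)]
Accessibility: uRu, uRv, vRu, vRv, vRw, wRv, wRw
The negation has an open branch (countermodel exists).

No, not valid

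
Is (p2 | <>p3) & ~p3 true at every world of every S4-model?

No, not valid

Tableau for the negation ~((p2 | <>p3) & ~p3):
1. ~((p2 | <>p3) & ~p3), u
2. p3, u
Accessibility: uRu
The negation has an open branch (countermodel exists).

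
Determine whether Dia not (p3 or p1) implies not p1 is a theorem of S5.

Not valid

Tableau for the negation not (Dia not (p3 or p1) implies not p1):
1. not (Dia not (p3 or p1) implies not p1), 0
2. Dia not (p3 or p1), 0   [neg-implies-rule on 1]
3. p1, 0   [neg-implies-rule on 1]
4. not (p3 or p1), 1   [Dia-rule on 2: fresh world 1, 0R1]
5. not p3, 1   [neg-or-rule on 4]
6. not p1, 1   [neg-or-rule on 4]
Accessibility: 0R0, 0R1, 1R0, 1R1
The negation has an open branch (countermodel exists).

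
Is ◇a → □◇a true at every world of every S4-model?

Not valid

Tableau for the negation ¬(◇a → □◇a):
1. ¬(◇a → □◇a), w0
2. ◇a, w0
3. ¬□◇a, w0
4. a, w1
5. ¬◇a, w2
6. ¬a, w2
Accessibility: w0Rw0, w0Rw1, w0Rw2, w1Rw1, w2Rw2
The negation has an open branch (countermodel exists).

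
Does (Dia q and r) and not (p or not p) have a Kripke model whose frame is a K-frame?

1. (Dia q and r) and not (p or not p), 0
2. Dia q and r, 0
3. not (p or not p), 0
4. Dia q, 0
5. r, 0
6. not p, 0
7. p, 0
Branch closes: p and not p both at 0.
All branches of the tableau close; one closing branch shown above.

Unsatisfiable (every branch closes)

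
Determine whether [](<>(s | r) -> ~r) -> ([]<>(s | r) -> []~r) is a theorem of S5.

Yes, valid

Tableau for the negation ~([](<>(s | r) -> ~r) -> ([]<>(s | r) -> []~r)):
1. ~([](<>(s | r) -> ~r) -> ([]<>(s | r) -> []~r)), 0
2. [](<>(s | r) -> ~r), 0
3. ~([]<>(s | r) -> []~r), 0
4. []<>(s | r), 0
5. ~[]~r, 0
6. <>(s | r) -> ~r, 0
7. <>(s | r), 0
8. ~r, 0
9. r, 1
10. <>(s | r) -> ~r, 1
11. <>(s | r), 1
12. ~<>(s | r), 1
13. ~(s | r), 0
14. ~s, 0
15. ~(s | r), 1
16. ~s, 1
17. ~r, 1
Accessibility: 0R0, 0R1, 1R0, 1R1
Branch closes: r and ~r both at 1.
Every branch of the negation's tableau closes; the branch above is one of them.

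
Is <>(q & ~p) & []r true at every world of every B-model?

Not valid

Tableau for the negation ~(<>(q & ~p) & []r):
1. ~(<>(q & ~p) & []r), 0
2. ~[]r, 0
3. ~r, 1
Accessibility: 0R0, 0R1, 1R0, 1R1
The negation has an open branch (countermodel exists).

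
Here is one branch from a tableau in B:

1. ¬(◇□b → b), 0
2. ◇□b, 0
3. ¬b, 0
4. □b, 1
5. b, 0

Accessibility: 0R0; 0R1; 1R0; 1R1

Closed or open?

Yes, closed

Both b and ¬b appear at 0.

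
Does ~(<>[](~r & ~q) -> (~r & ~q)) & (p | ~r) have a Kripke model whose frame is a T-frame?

Satisfiable (open branch found)

1. ~(<>[](~r & ~q) -> (~r & ~q)) & (p | ~r), w0
2. ~(<>[](~r & ~q) -> (~r & ~q)), w0   [&-rule on 1]
3. p | ~r, w0   [&-rule on 1]
4. <>[](~r & ~q), w0   [~->-rule on 2]
5. ~(~r & ~q), w0   [~->-rule on 2]
6. ~r, w0   [|-rule on 3 (branches; this branch)]
7. q, w0   [~&-rule on 5 (branches; this branch)]
8. [](~r & ~q), w1   [<>-rule on 4: fresh world w1, w0Rw1]
9. ~r & ~q, w1   [[]-rule on 8 via w1Rw1]
10. ~r, w1   [&-rule on 9]
11. ~q, w1   [&-rule on 9]
Accessibility: w0Rw0, w0Rw1, w1Rw1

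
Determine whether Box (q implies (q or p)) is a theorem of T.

Tableau for the negation not Box (q implies (q or p)):
1. not Box (q implies (q or p)), w0
2. not (q implies (q or p)), w1
3. q, w1
4. not (q or p), w1
5. not q, w1
6. not p, w1
Accessibility: w0Rw0, w0Rw1, w1Rw1
Branch closes: q and not q both at w1.
Every branch of the negation's tableau closes; the branch above is one of them.

Yes, valid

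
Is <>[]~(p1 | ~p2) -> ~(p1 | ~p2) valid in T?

Tableau for the negation ~(<>[]~(p1 | ~p2) -> ~(p1 | ~p2)):
1. ~(<>[]~(p1 | ~p2) -> ~(p1 | ~p2)), w0
2. <>[]~(p1 | ~p2), w0
3. p1 | ~p2, w0
4. ~p2, w0
5. []~(p1 | ~p2), w1
6. ~(p1 | ~p2), w1
7. ~p1, w1
8. p2, w1
Accessibility: w0Rw0, w0Rw1, w1Rw1
The negation has an open branch (countermodel exists).

Not valid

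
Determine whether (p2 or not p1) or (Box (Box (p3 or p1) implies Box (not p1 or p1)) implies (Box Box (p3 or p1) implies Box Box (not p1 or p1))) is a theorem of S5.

Tableau for the negation not ((p2 or not p1) or (Box (Box (p3 or p1) implies Box (not p1 or p1)) implies (Box Box (p3 or p1) implies Box Box (not p1 or p1)))):
1. not ((p2 or not p1) or (Box (Box (p3 or p1) implies Box (not p1 or p1)) implies (Box Box (p3 or p1) implies Box Box (not p1 or p1)))), w0
2. not (p2 or not p1), w0   [neg-or-rule on 1]
3. not (Box (Box (p3 or p1) implies Box (not p1 or p1)) implies (Box Box (p3 or p1) implies Box Box (not p1 or p1))), w0   [neg-or-rule on 1]
4. not p2, w0   [neg-or-rule on 2]
5. p1, w0   [neg-or-rule on 2]
6. Box (Box (p3 or p1) implies Box (not p1 or p1)), w0   [neg-implies-rule on 3]
7. not (Box Box (p3 or p1) implies Box Box (not p1 or p1)), w0   [neg-implies-rule on 3]
8. Box Box (p3 or p1), w0   [neg-implies-rule on 7]
9. not Box Box (not p1 or p1), w0   [neg-implies-rule on 7]
10. Box (p3 or p1) implies Box (not p1 or p1), w0   [Box-rule on 6 via w0Rw0]
11. Box (p3 or p1), w0   [Box-rule on 8 via w0Rw0]
12. p3 or p1, w0   [Box-rule on 11 via w0Rw0]
13. not Box (p3 or p1), w0   [implies-rule on 10 (branches; this branch)]
14. not Box (not p1 or p1), w1   [neg-Box-rule on 9: fresh world w1, w0Rw1]
15. Box (p3 or p1) implies Box (not p1 or p1), w1   [Box-rule on 6 via w0Rw1]
16. Box (p3 or p1), w1   [Box-rule on 8 via w0Rw1]
17. p3 or p1, w1   [Box-rule on 11 via w0Rw1]
18. Box (not p1 or p1), w1   [implies-rule on 15 (branches; this branch)]
19. not p1 or p1, w0   [Box-rule on 18 via w1Rw0]
20. not p1 or p1, w1   [Box-rule on 18 via w1Rw1]
21. p1, w1   [or-rule on 17 (branches; this branch)]
22. not (p3 or p1), w2   [neg-Box-rule on 13: fresh world w2, w0Rw2]
23. not p3, w2   [neg-or-rule on 22]
24. not p1, w2   [neg-or-rule on 22]
25. Box (p3 or p1) implies Box (not p1 or p1), w2   [Box-rule on 6 via w0Rw2]
26. Box (p3 or p1), w2   [Box-rule on 8 via w0Rw2]
27. p3 or p1, w2   [Box-rule on 11 via w0Rw2]
28. not p1 or p1, w2   [Box-rule on 18 via w1Rw2]
29. Box (not p1 or p1), w2   [implies-rule on 25 (branches; this branch)]
30. p1, w2   [or-rule on 27 (branches; this branch)]
Accessibility: w0Rw0, w0Rw1, w0Rw2, w1Rw0, w1Rw1, w1Rw2, w2Rw0, w2Rw1, w2Rw2
Branch closes: p1 and not p1 both at w2.
Every branch of the negation's tableau closes; the branch above is one of them.

Yes, valid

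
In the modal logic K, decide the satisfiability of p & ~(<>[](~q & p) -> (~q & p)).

1. p & ~(<>[](~q & p) -> (~q & p)), u
2. p, u   [&-rule on 1]
3. ~(<>[](~q & p) -> (~q & p)), u   [&-rule on 1]
4. <>[](~q & p), u   [~->-rule on 3]
5. ~(~q & p), u   [~->-rule on 3]
6. q, u   [~&-rule on 5 (branches; this branch)]
7. [](~q & p), v   [<>-rule on 4: fresh world v, uRv]
Accessibility: uRv

Satisfiable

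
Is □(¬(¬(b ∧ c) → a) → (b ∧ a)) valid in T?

Invalid (countermodel exists)

Tableau for the negation ¬□(¬(¬(b ∧ c) → a) → (b ∧ a)):
1. ¬□(¬(¬(b ∧ c) → a) → (b ∧ a)), u
2. ¬(¬(¬(b ∧ c) → a) → (b ∧ a)), v   [¬□-rule on 1: fresh world v, uRv]
3. ¬(¬(b ∧ c) → a), v   [¬→-rule on 2]
4. ¬(b ∧ a), v   [¬→-rule on 2]
5. ¬(b ∧ c), v   [¬→-rule on 3]
6. ¬a, v   [¬→-rule on 3]
7. ¬c, v   [¬∧-rule on 5 (branches; this branch)]
Accessibility: uRu, uRv, vRv
The negation has an open branch (countermodel exists).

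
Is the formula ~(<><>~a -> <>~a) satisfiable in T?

Satisfiable

1. ~(<><>~a -> <>~a), u
2. <><>~a, u
3. ~<>~a, u
4. a, u
5. <>~a, v
6. a, v
7. ~a, w
Accessibility: uRu, uRv, vRv, vRw, wRw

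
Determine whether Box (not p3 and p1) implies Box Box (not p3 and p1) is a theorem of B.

Tableau for the negation not (Box (not p3 and p1) implies Box Box (not p3 and p1)):
1. not (Box (not p3 and p1) implies Box Box (not p3 and p1)), w0
2. Box (not p3 and p1), w0
3. not Box Box (not p3 and p1), w0
4. not p3 and p1, w0
5. not p3, w0
6. p1, w0
7. not Box (not p3 and p1), w1
8. not p3 and p1, w1
9. not p3, w1
10. p1, w1
11. not (not p3 and p1), w2
12. not p1, w2
Accessibility: w0Rw0, w0Rw1, w1Rw0, w1Rw1, w1Rw2, w2Rw1, w2Rw2
The negation has an open branch (countermodel exists).

Not valid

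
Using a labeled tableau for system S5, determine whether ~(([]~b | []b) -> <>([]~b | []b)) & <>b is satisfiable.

1. ~(([]~b | []b) -> <>([]~b | []b)) & <>b, w0
2. ~(([]~b | []b) -> <>([]~b | []b)), w0   [&-rule on 1]
3. <>b, w0   [&-rule on 1]
4. []~b | []b, w0   [~->-rule on 2]
5. ~<>([]~b | []b), w0   [~->-rule on 2]
6. ~([]~b | []b), w0   [~<>-rule on 5 via w0Rw0]
7. ~[]~b, w0   [~|-rule on 6]
8. ~[]b, w0   [~|-rule on 6]
9. []b, w0   [|-rule on 4 (branches; this branch)]
10. b, w0   [[]-rule on 9 via w0Rw0]
11. b, w1   [<>-rule on 3: fresh world w1, w0Rw1]
12. ~([]~b | []b), w1   [~<>-rule on 5 via w0Rw1]
13. ~[]~b, w1   [~|-rule on 12]
14. ~[]b, w1   [~|-rule on 12]
15. b, w2   [~[]-rule on 7: fresh world w2, w0Rw2]
16. ~([]~b | []b), w2   [~<>-rule on 5 via w0Rw2]
17. ~[]~b, w2   [~|-rule on 16]
18. ~[]b, w2   [~|-rule on 16]
19. ~b, w3   [~[]-rule on 8: fresh world w3, w0Rw3]
20. ~([]~b | []b), w3   [~<>-rule on 5 via w0Rw3]
21. ~[]~b, w3   [~|-rule on 20]
22. ~[]b, w3   [~|-rule on 20]
23. b, w3   [[]-rule on 9 via w0Rw3]
Accessibility: w0Rw0, w0Rw1, w0Rw2, w0Rw3, w1Rw0, w1Rw1, w1Rw2, w1Rw3, w2Rw0, w2Rw1, w2Rw2, w2Rw3, w3Rw0, w3Rw1, w3Rw2, w3Rw3
Branch closes: b and ~b both at w3.
Every branch closes; the branch above is one of them.

Unsatisfiable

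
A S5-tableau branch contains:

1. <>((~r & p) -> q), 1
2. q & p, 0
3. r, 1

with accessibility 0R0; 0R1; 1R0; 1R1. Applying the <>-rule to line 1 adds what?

a fresh world 2 with 1R2, and (~r & p) -> q at 2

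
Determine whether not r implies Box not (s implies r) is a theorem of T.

Tableau for the negation not (not r implies Box not (s implies r)):
1. not (not r implies Box not (s implies r)), w0
2. not r, w0
3. not Box not (s implies r), w0
4. s implies r, w1
5. r, w1
Accessibility: w0Rw0, w0Rw1, w1Rw1
The negation has an open branch (countermodel exists).

Invalid (countermodel exists)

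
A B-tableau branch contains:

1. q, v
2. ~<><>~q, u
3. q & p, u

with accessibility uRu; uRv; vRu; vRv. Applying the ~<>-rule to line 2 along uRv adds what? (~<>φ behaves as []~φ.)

~<>φ behaves as []~φ: propagate the negated body to each accessible world.

~<>~q, v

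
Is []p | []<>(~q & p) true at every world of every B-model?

Tableau for the negation ~([]p | []<>(~q & p)):
1. ~([]p | []<>(~q & p)), u
2. ~[]p, u
3. ~[]<>(~q & p), u
4. ~p, v
5. ~<>(~q & p), w
6. ~(~q & p), u
7. ~(~q & p), w
8. ~p, u
9. ~p, w
Accessibility: uRu, uRv, uRw, vRu, vRv, wRu, wRw
The negation has an open branch (countermodel exists).

No, not valid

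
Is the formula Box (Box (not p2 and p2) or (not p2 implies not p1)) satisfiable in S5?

Satisfiable (open branch found)

1. Box (Box (not p2 and p2) or (not p2 implies not p1)), 0
2. Box (not p2 and p2) or (not p2 implies not p1), 0   [Box-rule on 1 via 0R0]
3. not p2 implies not p1, 0   [or-rule on 2 (branches; this branch)]
4. not p1, 0   [implies-rule on 3 (branches; this branch)]
Accessibility: 0R0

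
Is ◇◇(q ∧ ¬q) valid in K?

Invalid (countermodel exists)

Tableau for the negation ¬◇◇(q ∧ ¬q):
1. ¬◇◇(q ∧ ¬q), w0
The negation has an open branch (countermodel exists).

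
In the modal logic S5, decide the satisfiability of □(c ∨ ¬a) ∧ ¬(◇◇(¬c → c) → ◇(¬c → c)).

No, unsatisfiable

1. □(c ∨ ¬a) ∧ ¬(◇◇(¬c → c) → ◇(¬c → c)), w0
2. □(c ∨ ¬a), w0   [∧-rule on 1]
3. ¬(◇◇(¬c → c) → ◇(¬c → c)), w0   [∧-rule on 1]
4. ◇◇(¬c → c), w0   [¬→-rule on 3]
5. ¬◇(¬c → c), w0   [¬→-rule on 3]
6. c ∨ ¬a, w0   [□-rule on 2 via w0Rw0]
7. ¬(¬c → c), w0   [¬◇-rule on 5 via w0Rw0]
8. ¬c, w0   [¬→-rule on 7]
9. ¬a, w0   [∨-rule on 6 (branches; this branch)]
10. ◇(¬c → c), w1   [◇-rule on 4: fresh world w1, w0Rw1]
11. c ∨ ¬a, w1   [□-rule on 2 via w0Rw1]
12. ¬(¬c → c), w1   [¬◇-rule on 5 via w0Rw1]
13. ¬c, w1   [¬→-rule on 12]
14. ¬a, w1   [∨-rule on 11 (branches; this branch)]
15. ¬c → c, w2   [◇-rule on 10: fresh world w2, w1Rw2]
16. c ∨ ¬a, w2   [□-rule on 2 via w0Rw2]
17. ¬(¬c → c), w2   [¬◇-rule on 5 via w0Rw2]
18. ¬c, w2   [¬→-rule on 17]
19. c, w2   [→-rule on 15 (branches; this branch)]
Accessibility: w0Rw0, w0Rw1, w0Rw2, w1Rw0, w1Rw1, w1Rw2, w2Rw0, w2Rw1, w2Rw2
Branch closes: c and ¬c both at w2.
(One branch shown.) All branches close.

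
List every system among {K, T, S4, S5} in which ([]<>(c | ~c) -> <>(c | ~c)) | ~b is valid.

T, S4, S5

K-tableau for the negation ~(([]<>(c | ~c) -> <>(c | ~c)) | ~b):
1. ~(([]<>(c | ~c) -> <>(c | ~c)) | ~b), u
2. ~([]<>(c | ~c) -> <>(c | ~c)), u   [~|-rule on 1]
3. b, u   [~|-rule on 1]
4. []<>(c | ~c), u   [~->-rule on 2]
5. ~<>(c | ~c), u   [~->-rule on 2]
Complete open branch: countermodel on a K-frame, so not valid in K.
T-tableau for the negation ~(([]<>(c | ~c) -> <>(c | ~c)) | ~b):
1. ~(([]<>(c | ~c) -> <>(c | ~c)) | ~b), u
2. ~([]<>(c | ~c) -> <>(c | ~c)), u   [~|-rule on 1]
3. b, u   [~|-rule on 1]
4. []<>(c | ~c), u   [~->-rule on 2]
5. ~<>(c | ~c), u   [~->-rule on 2]
6. <>(c | ~c), u   [[]-rule on 4 via uRu]
7. ~(c | ~c), u   [~<>-rule on 5 via uRu]
8. ~c, u   [~|-rule on 7]
9. c, u   [~|-rule on 7]
Accessibility: uRu
Branch closes: c and ~c both at u.
Every branch closes (one shown): valid in T, hence also in S4, S5 (every theorem of T is a theorem of S4 and S5).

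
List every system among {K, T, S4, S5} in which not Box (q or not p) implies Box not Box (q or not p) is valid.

S4-tableau for the negation not (not Box (q or not p) implies Box not Box (q or not p)):
1. not (not Box (q or not p) implies Box not Box (q or not p)), w0
2. not Box (q or not p), w0
3. not Box not Box (q or not p), w0
4. not (q or not p), w1
5. not q, w1
6. p, w1
7. Box (q or not p), w2
8. q or not p, w2
9. not p, w2
Accessibility: w0Rw0, w0Rw1, w0Rw2, w1Rw1, w2Rw2
Complete open branch: countermodel on an S4-frame, so not valid in S4, nor in K, T (the same frame is also a K-frame and a T-frame).
S5-tableau for the negation not (not Box (q or not p) implies Box not Box (q or not p)):
1. not (not Box (q or not p) implies Box not Box (q or not p)), w0
2. not Box (q or not p), w0
3. not Box not Box (q or not p), w0
4. not (q or not p), w1
5. not q, w1
6. p, w1
7. Box (q or not p), w2
8. q or not p, w0
9. q or not p, w1
10. q or not p, w2
11. not p, w0
12. not p, w1
Accessibility: w0Rw0, w0Rw1, w0Rw2, w1Rw0, w1Rw1, w1Rw2, w2Rw0, w2Rw1, w2Rw2
Branch closes: p and not p both at w1.
Every branch closes (one shown): valid in S5.

S5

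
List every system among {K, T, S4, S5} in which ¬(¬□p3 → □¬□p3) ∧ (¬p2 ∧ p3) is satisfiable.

K, T, S4

S4-tableau for the formula:
1. ¬(¬□p3 → □¬□p3) ∧ (¬p2 ∧ p3), u
2. ¬(¬□p3 → □¬□p3), u
3. ¬p2 ∧ p3, u
4. ¬□p3, u
5. ¬□¬□p3, u
6. ¬p2, u
7. p3, u
8. ¬p3, v
9. □p3, w
10. p3, w
Accessibility: uRu, uRv, uRw, vRv, wRw
Complete open branch: satisfiable in S4, hence also in K, T (this S4-model is also a K-model and a T-model).
S5-tableau for the formula:
1. ¬(¬□p3 → □¬□p3) ∧ (¬p2 ∧ p3), u
2. ¬(¬□p3 → □¬□p3), u
3. ¬p2 ∧ p3, u
4. ¬□p3, u
5. ¬□¬□p3, u
6. ¬p2, u
7. p3, u
8. ¬p3, v
9. □p3, w
10. p3, v
Accessibility: uRu, uRv, uRw, vRu, vRv, vRw, wRu, wRv, wRw
Branch closes: p3 and ¬p3 both at v.
Every branch closes (one shown): unsatisfiable in S5.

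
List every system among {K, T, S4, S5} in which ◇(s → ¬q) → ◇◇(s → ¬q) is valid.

T-tableau for the negation ¬(◇(s → ¬q) → ◇◇(s → ¬q)):
1. ¬(◇(s → ¬q) → ◇◇(s → ¬q)), u
2. ◇(s → ¬q), u   [¬→-rule on 1]
3. ¬◇◇(s → ¬q), u   [¬→-rule on 1]
4. ¬◇(s → ¬q), u   [¬◇-rule on 3 via uRu]
5. ¬(s → ¬q), u   [¬◇-rule on 4 via uRu]
6. s, u   [¬→-rule on 5]
7. q, u   [¬→-rule on 5]
8. s → ¬q, v   [◇-rule on 2: fresh world v, uRv]
9. ¬◇(s → ¬q), v   [¬◇-rule on 3 via uRv]
10. ¬(s → ¬q), v   [¬◇-rule on 4 via uRv]
11. s, v   [¬→-rule on 10]
12. q, v   [¬→-rule on 10]
13. ¬q, v   [→-rule on 8 (branches; this branch)]
Accessibility: uRu, uRv, vRv
Branch closes: q and ¬q both at v.
Every branch closes (one shown): valid in T, hence also in S4, S5 (every theorem of T is a theorem of S4 and S5).
K-tableau for the negation ¬(◇(s → ¬q) → ◇◇(s → ¬q)):
1. ¬(◇(s → ¬q) → ◇◇(s → ¬q)), u
2. ◇(s → ¬q), u   [¬→-rule on 1]
3. ¬◇◇(s → ¬q), u   [¬→-rule on 1]
4. s → ¬q, v   [◇-rule on 2: fresh world v, uRv]
5. ¬◇(s → ¬q), v   [¬◇-rule on 3 via uRv]
6. ¬q, v   [→-rule on 4 (branches; this branch)]
Accessibility: uRv
Complete open branch: countermodel on a K-frame, so not valid in K.

T, S4, S5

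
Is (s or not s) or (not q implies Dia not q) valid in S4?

Valid in S4

Tableau for the negation not ((s or not s) or (not q implies Dia not q)):
1. not ((s or not s) or (not q implies Dia not q)), u
2. not (s or not s), u   [neg-or-rule on 1]
3. not (not q implies Dia not q), u   [neg-or-rule on 1]
4. not s, u   [neg-or-rule on 2]
5. s, u   [neg-or-rule on 2]
Accessibility: uRu
Branch closes: s and not s both at u.
Every branch of the negation's tableau closes; the branch above is one of them.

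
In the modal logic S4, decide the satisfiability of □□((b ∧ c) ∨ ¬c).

1. □□((b ∧ c) ∨ ¬c), w0
2. □((b ∧ c) ∨ ¬c), w0
3. (b ∧ c) ∨ ¬c, w0
4. ¬c, w0
Accessibility: w0Rw0

Satisfiable (open branch found)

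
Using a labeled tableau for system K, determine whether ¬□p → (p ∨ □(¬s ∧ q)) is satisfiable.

Satisfiable

1. ¬□p → (p ∨ □(¬s ∧ q)), w0
2. p ∨ □(¬s ∧ q), w0
3. □(¬s ∧ q), w0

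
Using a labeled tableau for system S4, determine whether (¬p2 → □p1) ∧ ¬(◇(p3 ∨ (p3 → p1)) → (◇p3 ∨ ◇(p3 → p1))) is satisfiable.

No, unsatisfiable

1. (¬p2 → □p1) ∧ ¬(◇(p3 ∨ (p3 → p1)) → (◇p3 ∨ ◇(p3 → p1))), u
2. ¬p2 → □p1, u   [∧-rule on 1]
3. ¬(◇(p3 ∨ (p3 → p1)) → (◇p3 ∨ ◇(p3 → p1))), u   [∧-rule on 1]
4. ◇(p3 ∨ (p3 → p1)), u   [¬→-rule on 3]
5. ¬(◇p3 ∨ ◇(p3 → p1)), u   [¬→-rule on 3]
6. ¬◇p3, u   [¬∨-rule on 5]
7. ¬◇(p3 → p1), u   [¬∨-rule on 5]
8. ¬p3, u   [¬◇-rule on 6 via uRu]
9. ¬(p3 → p1), u   [¬◇-rule on 7 via uRu]
10. p3, u   [¬→-rule on 9]
11. ¬p1, u   [¬→-rule on 9]
Accessibility: uRu
Branch closes: p3 and ¬p3 both at u.
All branches of the tableau close; one closing branch shown above.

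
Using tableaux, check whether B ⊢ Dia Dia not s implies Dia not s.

Tableau for the negation not (Dia Dia not s implies Dia not s):
1. not (Dia Dia not s implies Dia not s), u
2. Dia Dia not s, u
3. not Dia not s, u
4. s, u
5. Dia not s, v
6. s, v
7. not s, w
Accessibility: uRu, uRv, vRu, vRv, vRw, wRv, wRw
The negation has an open branch (countermodel exists).

Not valid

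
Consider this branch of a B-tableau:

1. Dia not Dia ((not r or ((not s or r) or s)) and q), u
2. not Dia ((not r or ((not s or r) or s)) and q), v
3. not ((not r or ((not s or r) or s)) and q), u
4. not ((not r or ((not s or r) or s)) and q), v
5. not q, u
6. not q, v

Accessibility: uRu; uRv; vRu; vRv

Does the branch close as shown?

No world carries both an atom and its negation.

No, open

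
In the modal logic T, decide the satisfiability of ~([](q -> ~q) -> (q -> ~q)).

1. ~([](q -> ~q) -> (q -> ~q)), 0
2. [](q -> ~q), 0
3. ~(q -> ~q), 0
4. q, 0
5. q -> ~q, 0
6. ~q, 0
Accessibility: 0R0
Branch closes: q and ~q both at 0.
(One branch shown.) All branches close.

Unsatisfiable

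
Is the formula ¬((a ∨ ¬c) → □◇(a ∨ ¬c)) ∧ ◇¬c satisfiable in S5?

No, unsatisfiable

1. ¬((a ∨ ¬c) → □◇(a ∨ ¬c)) ∧ ◇¬c, u
2. ¬((a ∨ ¬c) → □◇(a ∨ ¬c)), u
3. ◇¬c, u
4. a ∨ ¬c, u
5. ¬□◇(a ∨ ¬c), u
6. ¬c, u
7. ¬c, v
8. ¬◇(a ∨ ¬c), w
9. ¬(a ∨ ¬c), u
10. ¬a, u
11. c, u
Accessibility: uRu, uRv, uRw, vRu, vRv, vRw, wRu, wRv, wRw
Branch closes: c and ¬c both at u.
(One branch shown.) All branches close.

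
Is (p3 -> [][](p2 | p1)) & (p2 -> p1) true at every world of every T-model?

No, not valid

Tableau for the negation ~((p3 -> [][](p2 | p1)) & (p2 -> p1)):
1. ~((p3 -> [][](p2 | p1)) & (p2 -> p1)), u
2. ~(p2 -> p1), u   [~&-rule on 1 (branches; this branch)]
3. p2, u   [~->-rule on 2]
4. ~p1, u   [~->-rule on 2]
Accessibility: uRu
The negation has an open branch (countermodel exists).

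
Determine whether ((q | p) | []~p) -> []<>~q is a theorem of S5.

Tableau for the negation ~(((q | p) | []~p) -> []<>~q):
1. ~(((q | p) | []~p) -> []<>~q), w0
2. (q | p) | []~p, w0   [~->-rule on 1]
3. ~[]<>~q, w0   [~->-rule on 1]
4. []~p, w0   [|-rule on 2 (branches; this branch)]
5. ~p, w0   [[]-rule on 4 via w0Rw0]
6. ~<>~q, w1   [~[]-rule on 3: fresh world w1, w0Rw1]
7. ~p, w1   [[]-rule on 4 via w0Rw1]
8. q, w0   [~<>-rule on 6 via w1Rw0]
9. q, w1   [~<>-rule on 6 via w1Rw1]
Accessibility: w0Rw0, w0Rw1, w1Rw0, w1Rw1
The negation has an open branch (countermodel exists).

Not valid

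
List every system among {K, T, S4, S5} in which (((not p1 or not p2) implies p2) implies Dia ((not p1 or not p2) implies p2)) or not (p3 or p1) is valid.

T, S4, S5

K-tableau for the negation not ((((not p1 or not p2) implies p2) implies Dia ((not p1 or not p2) implies p2)) or not (p3 or p1)):
1. not ((((not p1 or not p2) implies p2) implies Dia ((not p1 or not p2) implies p2)) or not (p3 or p1)), w0
2. not (((not p1 or not p2) implies p2) implies Dia ((not p1 or not p2) implies p2)), w0
3. p3 or p1, w0
4. (not p1 or not p2) implies p2, w0
5. not Dia ((not p1 or not p2) implies p2), w0
6. p1, w0
7. p2, w0
Complete open branch: countermodel on a K-frame, so not valid in K.
T-tableau for the negation not ((((not p1 or not p2) implies p2) implies Dia ((not p1 or not p2) implies p2)) or not (p3 or p1)):
1. not ((((not p1 or not p2) implies p2) implies Dia ((not p1 or not p2) implies p2)) or not (p3 or p1)), w0
2. not (((not p1 or not p2) implies p2) implies Dia ((not p1 or not p2) implies p2)), w0
3. p3 or p1, w0
4. (not p1 or not p2) implies p2, w0
5. not Dia ((not p1 or not p2) implies p2), w0
6. not ((not p1 or not p2) implies p2), w0
7. not p1 or not p2, w0
8. not p2, w0
9. p1, w0
10. not (not p1 or not p2), w0
11. p2, w0
Accessibility: w0Rw0
Branch closes: p2 and not p2 both at w0.
Every branch closes (one shown): valid in T, hence also in S4, S5 (every theorem of T is a theorem of S4 and S5).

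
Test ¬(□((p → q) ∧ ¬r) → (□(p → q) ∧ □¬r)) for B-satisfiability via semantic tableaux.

1. ¬(□((p → q) ∧ ¬r) → (□(p → q) ∧ □¬r)), u
2. □((p → q) ∧ ¬r), u
3. ¬(□(p → q) ∧ □¬r), u
4. (p → q) ∧ ¬r, u
5. p → q, u
6. ¬r, u
7. ¬□(p → q), u
8. q, u
9. ¬(p → q), v
10. p, v
11. ¬q, v
12. (p → q) ∧ ¬r, v
13. p → q, v
14. ¬r, v
15. q, v
Accessibility: uRu, uRv, vRu, vRv
Branch closes: q and ¬q both at v.
Every branch closes; the branch above is one of them.

Unsatisfiable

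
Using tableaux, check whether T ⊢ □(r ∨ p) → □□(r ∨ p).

Invalid (countermodel exists)

Tableau for the negation ¬(□(r ∨ p) → □□(r ∨ p)):
1. ¬(□(r ∨ p) → □□(r ∨ p)), w0
2. □(r ∨ p), w0
3. ¬□□(r ∨ p), w0
4. r ∨ p, w0
5. p, w0
6. ¬□(r ∨ p), w1
7. r ∨ p, w1
8. p, w1
9. ¬(r ∨ p), w2
10. ¬r, w2
11. ¬p, w2
Accessibility: w0Rw0, w0Rw1, w1Rw1, w1Rw2, w2Rw2
The negation has an open branch (countermodel exists).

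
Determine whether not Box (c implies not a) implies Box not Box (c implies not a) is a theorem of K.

No, not valid

Tableau for the negation not (not Box (c implies not a) implies Box not Box (c implies not a)):
1. not (not Box (c implies not a) implies Box not Box (c implies not a)), u
2. not Box (c implies not a), u
3. not Box not Box (c implies not a), u
4. not (c implies not a), v
5. c, v
6. a, v
7. Box (c implies not a), w
Accessibility: uRv, uRw
The negation has an open branch (countermodel exists).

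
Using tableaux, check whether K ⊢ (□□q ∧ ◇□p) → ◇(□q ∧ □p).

Tableau for the negation ¬((□□q ∧ ◇□p) → ◇(□q ∧ □p)):
1. ¬((□□q ∧ ◇□p) → ◇(□q ∧ □p)), u
2. □□q ∧ ◇□p, u
3. ¬◇(□q ∧ □p), u
4. □□q, u
5. ◇□p, u
6. □p, v
7. ¬(□q ∧ □p), v
8. □q, v
9. ¬□q, v
10. ¬q, w
11. p, w
12. q, w
Accessibility: uRv, vRw
Branch closes: q and ¬q both at w.
All branches of the negation close; one closing branch shown above.

Valid in K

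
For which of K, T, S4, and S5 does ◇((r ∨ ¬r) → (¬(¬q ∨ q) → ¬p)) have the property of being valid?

T, S4, S5

T-tableau for the negation ¬◇((r ∨ ¬r) → (¬(¬q ∨ q) → ¬p)):
1. ¬◇((r ∨ ¬r) → (¬(¬q ∨ q) → ¬p)), u
2. ¬((r ∨ ¬r) → (¬(¬q ∨ q) → ¬p)), u   [¬◇-rule on 1 via uRu]
3. r ∨ ¬r, u   [¬→-rule on 2]
4. ¬(¬(¬q ∨ q) → ¬p), u   [¬→-rule on 2]
5. ¬(¬q ∨ q), u   [¬→-rule on 4]
6. p, u   [¬→-rule on 4]
7. q, u   [¬∨-rule on 5]
8. ¬q, u   [¬∨-rule on 5]
Accessibility: uRu
Branch closes: q and ¬q both at u.
Every branch closes (one shown): valid in T, hence also in S4, S5 (every theorem of T is a theorem of S4 and S5).
K-tableau for the negation ¬◇((r ∨ ¬r) → (¬(¬q ∨ q) → ¬p)):
1. ¬◇((r ∨ ¬r) → (¬(¬q ∨ q) → ¬p)), u
Complete open branch: countermodel on a K-frame, so not valid in K.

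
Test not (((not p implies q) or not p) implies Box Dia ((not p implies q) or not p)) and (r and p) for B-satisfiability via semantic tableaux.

No, unsatisfiable

1. not (((not p implies q) or not p) implies Box Dia ((not p implies q) or not p)) and (r and p), w0
2. not (((not p implies q) or not p) implies Box Dia ((not p implies q) or not p)), w0
3. r and p, w0
4. (not p implies q) or not p, w0
5. not Box Dia ((not p implies q) or not p), w0
6. r, w0
7. p, w0
8. not p implies q, w0
9. q, w0
10. not Dia ((not p implies q) or not p), w1
11. not ((not p implies q) or not p), w0
12. not (not p implies q), w0
13. not p, w0
14. not q, w0
Accessibility: w0Rw0, w0Rw1, w1Rw0, w1Rw1
Branch closes: p and not p both at w0.
All branches of the tableau close; one closing branch shown above.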